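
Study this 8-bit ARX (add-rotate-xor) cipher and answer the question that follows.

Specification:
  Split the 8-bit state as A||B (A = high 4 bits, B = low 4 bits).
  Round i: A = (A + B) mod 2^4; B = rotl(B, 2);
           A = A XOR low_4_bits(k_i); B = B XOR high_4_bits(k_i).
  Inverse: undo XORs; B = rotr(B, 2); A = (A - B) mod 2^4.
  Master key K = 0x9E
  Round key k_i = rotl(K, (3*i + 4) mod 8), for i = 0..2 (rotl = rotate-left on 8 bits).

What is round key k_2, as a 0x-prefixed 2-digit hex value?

0x7A

K = 0x9E
k_0 = rotl(K, (3*0+4) mod 8) = rotl(K, 4) = 0xE9
k_1 = rotl(K, (3*1+4) mod 8) = rotl(K, 7) = 0x4F
k_2 = rotl(K, (3*2+4) mod 8) = rotl(K, 2) = 0x7A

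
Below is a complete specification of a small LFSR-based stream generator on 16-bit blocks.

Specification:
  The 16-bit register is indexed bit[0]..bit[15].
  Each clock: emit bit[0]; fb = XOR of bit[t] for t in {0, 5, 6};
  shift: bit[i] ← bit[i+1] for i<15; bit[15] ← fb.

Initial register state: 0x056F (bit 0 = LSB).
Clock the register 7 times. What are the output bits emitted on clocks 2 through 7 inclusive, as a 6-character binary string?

111011

reg_0 = 0x056F
clock 1: out=1, reg = 0x82B7
clock 2: out=1, reg = 0x415B
clock 3: out=1, reg = 0x20AD
clock 4: out=1, reg = 0x1056
clock 5: out=0, reg = 0x882B
clock 6: out=1, reg = 0x4415
clock 7: out=1, reg = 0xA20A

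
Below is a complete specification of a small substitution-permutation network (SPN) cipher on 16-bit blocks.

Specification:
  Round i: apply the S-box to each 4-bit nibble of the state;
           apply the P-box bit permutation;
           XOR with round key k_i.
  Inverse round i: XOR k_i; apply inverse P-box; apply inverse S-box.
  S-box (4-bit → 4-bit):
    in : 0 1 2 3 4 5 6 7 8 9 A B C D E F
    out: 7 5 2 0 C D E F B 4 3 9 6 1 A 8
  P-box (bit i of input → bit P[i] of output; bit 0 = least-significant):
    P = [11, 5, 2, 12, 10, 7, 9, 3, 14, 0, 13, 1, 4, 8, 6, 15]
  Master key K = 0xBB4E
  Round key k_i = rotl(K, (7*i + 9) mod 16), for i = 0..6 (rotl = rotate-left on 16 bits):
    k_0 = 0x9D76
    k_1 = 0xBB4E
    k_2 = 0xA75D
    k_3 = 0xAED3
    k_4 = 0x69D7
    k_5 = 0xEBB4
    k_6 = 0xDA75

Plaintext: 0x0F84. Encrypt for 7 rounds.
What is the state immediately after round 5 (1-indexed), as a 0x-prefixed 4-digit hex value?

0xDD43

s_0 = plaintext = 0x0F84
s_1 = Round(s_0, k_0) = 0x88A8
s_2 = Round(s_1, k_1) = 0x66FD
s_3 = Round(s_2, k_2) = 0x0E16
s_4 = Round(s_3, k_3) = 0xB9A4
s_5 = Round(s_4, k_4) = 0xDD43
s_6 = Round(s_5, k_5) = 0xA9AC
s_7 = Round(s_6, k_6) = 0xFFC1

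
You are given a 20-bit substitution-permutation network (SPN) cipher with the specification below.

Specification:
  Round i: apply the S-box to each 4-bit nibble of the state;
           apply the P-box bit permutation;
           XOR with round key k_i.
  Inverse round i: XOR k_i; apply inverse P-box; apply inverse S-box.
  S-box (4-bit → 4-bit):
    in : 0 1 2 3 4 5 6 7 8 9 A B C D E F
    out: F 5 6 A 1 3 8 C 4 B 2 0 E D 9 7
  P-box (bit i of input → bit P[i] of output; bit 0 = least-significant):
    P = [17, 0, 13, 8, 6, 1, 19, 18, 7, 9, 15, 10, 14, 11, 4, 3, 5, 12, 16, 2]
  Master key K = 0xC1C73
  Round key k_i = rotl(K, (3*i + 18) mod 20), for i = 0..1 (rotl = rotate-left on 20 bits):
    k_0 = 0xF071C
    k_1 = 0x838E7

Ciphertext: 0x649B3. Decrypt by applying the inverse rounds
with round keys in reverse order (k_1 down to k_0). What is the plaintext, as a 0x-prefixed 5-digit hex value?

0xAAEDA

s_0 = ciphertext = 0x649B3
s_1 = InvRound(s_0, k_1) = 0x31BDD
s_2 = InvRound(s_1, k_0) = 0xAAEDA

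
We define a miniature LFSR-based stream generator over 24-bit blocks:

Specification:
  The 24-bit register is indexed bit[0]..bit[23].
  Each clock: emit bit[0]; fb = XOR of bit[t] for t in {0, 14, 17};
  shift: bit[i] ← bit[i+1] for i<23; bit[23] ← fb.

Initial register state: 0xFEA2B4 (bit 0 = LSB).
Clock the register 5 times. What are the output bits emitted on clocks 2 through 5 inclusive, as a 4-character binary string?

0101

reg_0 = 0xFEA2B4
clock 1: out=0, reg = 0xFF515A
clock 2: out=0, reg = 0x7FA8AD
clock 3: out=1, reg = 0x3FD456
clock 4: out=0, reg = 0x1FEA2B
clock 5: out=1, reg = 0x8FF515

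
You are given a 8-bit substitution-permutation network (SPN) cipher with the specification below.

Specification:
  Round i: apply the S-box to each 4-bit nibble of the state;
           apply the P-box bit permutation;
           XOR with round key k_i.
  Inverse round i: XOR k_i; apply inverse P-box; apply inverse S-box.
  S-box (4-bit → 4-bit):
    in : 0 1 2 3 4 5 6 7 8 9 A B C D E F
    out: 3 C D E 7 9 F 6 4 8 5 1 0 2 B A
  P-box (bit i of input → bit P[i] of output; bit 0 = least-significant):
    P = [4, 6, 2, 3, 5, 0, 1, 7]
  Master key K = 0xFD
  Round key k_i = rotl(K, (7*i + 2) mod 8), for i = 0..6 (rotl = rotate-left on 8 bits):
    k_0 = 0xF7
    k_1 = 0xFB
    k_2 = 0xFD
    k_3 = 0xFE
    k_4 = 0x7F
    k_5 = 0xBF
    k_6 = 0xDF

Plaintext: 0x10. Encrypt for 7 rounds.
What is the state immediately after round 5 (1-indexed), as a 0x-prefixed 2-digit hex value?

s_0 = plaintext = 0x10
s_1 = Round(s_0, k_0) = 0x25
s_2 = Round(s_1, k_1) = 0x41
s_3 = Round(s_2, k_2) = 0xD2
s_4 = Round(s_3, k_3) = 0xE3
s_5 = Round(s_4, k_4) = 0x92
s_6 = Round(s_5, k_5) = 0x23
s_7 = Round(s_6, k_6) = 0x31

0x92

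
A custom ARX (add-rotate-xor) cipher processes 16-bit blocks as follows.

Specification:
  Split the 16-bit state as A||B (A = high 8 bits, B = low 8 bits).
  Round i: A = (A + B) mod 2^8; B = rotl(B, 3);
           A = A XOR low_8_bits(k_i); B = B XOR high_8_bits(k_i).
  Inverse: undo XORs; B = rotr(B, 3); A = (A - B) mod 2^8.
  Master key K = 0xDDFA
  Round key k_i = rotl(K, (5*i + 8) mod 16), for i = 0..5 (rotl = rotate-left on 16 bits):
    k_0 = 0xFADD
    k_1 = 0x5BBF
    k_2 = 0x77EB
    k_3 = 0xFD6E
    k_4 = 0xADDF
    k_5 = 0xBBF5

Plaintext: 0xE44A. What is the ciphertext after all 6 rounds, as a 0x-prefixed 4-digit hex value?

0x96A6

s_0 = plaintext = 0xE44A
s_1 = Round(s_0, k_0) = 0xF3A8
s_2 = Round(s_1, k_1) = 0x241E
s_3 = Round(s_2, k_2) = 0xA987
s_4 = Round(s_3, k_3) = 0x5EC1
s_5 = Round(s_4, k_4) = 0xC0A3
s_6 = Round(s_5, k_5) = 0x96A6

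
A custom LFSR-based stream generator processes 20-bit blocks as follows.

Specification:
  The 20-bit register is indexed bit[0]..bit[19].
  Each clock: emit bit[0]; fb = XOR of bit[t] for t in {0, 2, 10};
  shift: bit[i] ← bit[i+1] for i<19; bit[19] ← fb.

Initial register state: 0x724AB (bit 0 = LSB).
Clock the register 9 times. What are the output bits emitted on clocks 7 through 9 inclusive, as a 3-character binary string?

reg_0 = 0x724AB
clock 1: out=1, reg = 0x39255
clock 2: out=1, reg = 0x1C92A
clock 3: out=0, reg = 0x0E495
clock 4: out=1, reg = 0x8724A
clock 5: out=0, reg = 0x43925
clock 6: out=1, reg = 0x21C92
clock 7: out=0, reg = 0x90E49
clock 8: out=1, reg = 0x48724
clock 9: out=0, reg = 0x24392

010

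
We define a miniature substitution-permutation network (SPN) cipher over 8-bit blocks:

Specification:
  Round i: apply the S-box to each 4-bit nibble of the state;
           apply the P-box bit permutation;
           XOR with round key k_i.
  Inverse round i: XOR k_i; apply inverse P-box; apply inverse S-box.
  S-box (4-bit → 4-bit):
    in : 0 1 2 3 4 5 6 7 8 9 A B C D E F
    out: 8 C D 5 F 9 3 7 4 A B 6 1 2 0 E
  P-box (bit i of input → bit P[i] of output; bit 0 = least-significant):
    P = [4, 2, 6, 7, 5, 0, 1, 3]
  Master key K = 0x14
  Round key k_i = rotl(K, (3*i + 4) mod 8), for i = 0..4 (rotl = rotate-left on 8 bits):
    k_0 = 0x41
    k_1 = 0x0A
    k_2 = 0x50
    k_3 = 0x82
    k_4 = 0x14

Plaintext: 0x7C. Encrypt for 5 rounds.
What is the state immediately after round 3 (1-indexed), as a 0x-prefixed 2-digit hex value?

s_0 = plaintext = 0x7C
s_1 = Round(s_0, k_0) = 0x72
s_2 = Round(s_1, k_1) = 0xF9
s_3 = Round(s_2, k_2) = 0xDF
s_4 = Round(s_3, k_3) = 0x47
s_5 = Round(s_4, k_4) = 0x6B

0xDF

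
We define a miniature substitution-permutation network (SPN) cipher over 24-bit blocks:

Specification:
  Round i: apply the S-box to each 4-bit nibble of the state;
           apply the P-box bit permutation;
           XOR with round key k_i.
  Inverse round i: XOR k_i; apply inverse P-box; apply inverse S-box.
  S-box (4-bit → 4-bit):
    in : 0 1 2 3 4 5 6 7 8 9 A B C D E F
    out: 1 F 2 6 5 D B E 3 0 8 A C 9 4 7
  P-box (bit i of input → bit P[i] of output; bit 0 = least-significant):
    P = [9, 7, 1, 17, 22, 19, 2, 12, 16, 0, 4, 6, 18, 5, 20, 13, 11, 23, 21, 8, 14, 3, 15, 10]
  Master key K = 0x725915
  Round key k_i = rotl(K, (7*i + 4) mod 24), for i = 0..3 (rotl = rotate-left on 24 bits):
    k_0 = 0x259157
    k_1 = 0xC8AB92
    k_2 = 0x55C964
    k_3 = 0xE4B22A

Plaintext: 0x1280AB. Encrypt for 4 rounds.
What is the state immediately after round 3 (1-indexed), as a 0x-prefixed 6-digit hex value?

s_0 = plaintext = 0x1280AB
s_1 = Round(s_0, k_0) = 0xA245FF
s_2 = Round(s_1, k_1) = 0x15AD44
s_3 = Round(s_2, k_2) = 0x34262A
s_4 = Round(s_3, k_3) = 0xCF3A43

0x34262A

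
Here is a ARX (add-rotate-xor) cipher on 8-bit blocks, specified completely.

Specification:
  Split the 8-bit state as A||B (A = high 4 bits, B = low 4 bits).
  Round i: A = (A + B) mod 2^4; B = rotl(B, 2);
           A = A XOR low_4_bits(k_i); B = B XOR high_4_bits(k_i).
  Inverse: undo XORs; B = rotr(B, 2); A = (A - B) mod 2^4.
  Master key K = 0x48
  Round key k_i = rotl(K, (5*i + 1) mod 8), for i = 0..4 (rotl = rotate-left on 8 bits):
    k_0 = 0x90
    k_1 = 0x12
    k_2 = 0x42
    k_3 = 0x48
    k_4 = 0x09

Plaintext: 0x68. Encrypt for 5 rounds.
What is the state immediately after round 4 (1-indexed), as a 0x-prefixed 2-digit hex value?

s_0 = plaintext = 0x68
s_1 = Round(s_0, k_0) = 0xEB
s_2 = Round(s_1, k_1) = 0xBF
s_3 = Round(s_2, k_2) = 0x8B
s_4 = Round(s_3, k_3) = 0xBA
s_5 = Round(s_4, k_4) = 0xCA

0xBA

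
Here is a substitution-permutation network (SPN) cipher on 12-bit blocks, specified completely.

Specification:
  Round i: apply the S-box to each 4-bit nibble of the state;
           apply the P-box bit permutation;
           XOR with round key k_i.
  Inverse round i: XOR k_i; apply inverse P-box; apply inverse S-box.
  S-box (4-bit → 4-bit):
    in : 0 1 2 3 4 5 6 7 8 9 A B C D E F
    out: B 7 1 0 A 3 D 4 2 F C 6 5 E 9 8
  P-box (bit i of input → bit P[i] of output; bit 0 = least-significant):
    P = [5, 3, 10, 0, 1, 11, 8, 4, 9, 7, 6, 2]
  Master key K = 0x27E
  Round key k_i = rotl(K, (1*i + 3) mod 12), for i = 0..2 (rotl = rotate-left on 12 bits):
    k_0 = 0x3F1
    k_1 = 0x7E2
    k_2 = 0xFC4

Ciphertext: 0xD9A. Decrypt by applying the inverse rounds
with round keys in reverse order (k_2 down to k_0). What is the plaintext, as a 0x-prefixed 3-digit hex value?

0x3F0

s_0 = ciphertext = 0xD9A
s_1 = InvRound(s_0, k_2) = 0x6E8
s_2 = InvRound(s_1, k_1) = 0x3C8
s_3 = InvRound(s_2, k_0) = 0x3F0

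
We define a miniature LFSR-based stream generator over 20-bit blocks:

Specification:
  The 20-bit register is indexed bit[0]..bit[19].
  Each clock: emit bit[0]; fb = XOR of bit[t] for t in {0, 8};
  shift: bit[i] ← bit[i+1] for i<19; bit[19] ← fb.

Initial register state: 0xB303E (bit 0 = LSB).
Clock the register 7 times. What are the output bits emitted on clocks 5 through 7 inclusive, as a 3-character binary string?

reg_0 = 0xB303E
clock 1: out=0, reg = 0x5981F
clock 2: out=1, reg = 0xACC0F
clock 3: out=1, reg = 0xD6607
clock 4: out=1, reg = 0xEB303
clock 5: out=1, reg = 0x75981
clock 6: out=1, reg = 0x3ACC0
clock 7: out=0, reg = 0x1D660

110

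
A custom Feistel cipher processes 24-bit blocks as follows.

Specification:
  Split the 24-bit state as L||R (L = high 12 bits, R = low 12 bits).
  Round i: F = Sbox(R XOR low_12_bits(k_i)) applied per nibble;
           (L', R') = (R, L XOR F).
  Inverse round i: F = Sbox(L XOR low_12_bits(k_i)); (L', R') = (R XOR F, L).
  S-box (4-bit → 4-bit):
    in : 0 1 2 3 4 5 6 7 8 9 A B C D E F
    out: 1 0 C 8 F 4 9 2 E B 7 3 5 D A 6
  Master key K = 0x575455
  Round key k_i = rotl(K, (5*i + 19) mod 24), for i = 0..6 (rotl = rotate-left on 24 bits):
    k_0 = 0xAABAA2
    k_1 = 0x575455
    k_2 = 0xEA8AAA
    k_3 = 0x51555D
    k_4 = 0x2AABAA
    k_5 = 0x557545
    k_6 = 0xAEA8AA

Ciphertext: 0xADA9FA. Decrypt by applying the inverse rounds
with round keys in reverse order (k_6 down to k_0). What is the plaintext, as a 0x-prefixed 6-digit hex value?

s_0 = ciphertext = 0xADA9FA
s_1 = InvRound(s_0, k_6) = 0x5DBADA
s_2 = InvRound(s_1, k_5) = 0xB605DB
s_3 = InvRound(s_2, k_4) = 0x48CB60
s_4 = InvRound(s_3, k_3) = 0xBB048C
s_5 = InvRound(s_4, k_2) = 0x48BBB0
s_6 = InvRound(s_5, k_1) = 0xA6A48B
s_7 = InvRound(s_6, k_0) = 0x5D5A6A

0x5D5A6A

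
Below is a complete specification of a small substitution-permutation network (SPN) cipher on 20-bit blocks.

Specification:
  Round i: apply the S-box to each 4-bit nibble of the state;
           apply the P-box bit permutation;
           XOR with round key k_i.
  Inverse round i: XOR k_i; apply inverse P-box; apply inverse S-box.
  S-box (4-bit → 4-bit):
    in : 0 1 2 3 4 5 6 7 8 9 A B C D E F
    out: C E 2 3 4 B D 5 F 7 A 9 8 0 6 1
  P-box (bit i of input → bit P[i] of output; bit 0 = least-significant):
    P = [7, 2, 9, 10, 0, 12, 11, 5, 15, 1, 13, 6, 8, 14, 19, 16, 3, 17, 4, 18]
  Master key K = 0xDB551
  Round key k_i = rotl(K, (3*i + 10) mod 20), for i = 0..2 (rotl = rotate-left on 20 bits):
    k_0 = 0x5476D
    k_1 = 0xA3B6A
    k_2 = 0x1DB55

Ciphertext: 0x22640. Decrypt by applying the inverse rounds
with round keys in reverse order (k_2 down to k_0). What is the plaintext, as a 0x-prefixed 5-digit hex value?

0xC51C1

s_0 = ciphertext = 0x22640
s_1 = InvRound(s_0, k_2) = 0xE579A
s_2 = InvRound(s_1, k_1) = 0x0200B
s_3 = InvRound(s_2, k_0) = 0xC51C1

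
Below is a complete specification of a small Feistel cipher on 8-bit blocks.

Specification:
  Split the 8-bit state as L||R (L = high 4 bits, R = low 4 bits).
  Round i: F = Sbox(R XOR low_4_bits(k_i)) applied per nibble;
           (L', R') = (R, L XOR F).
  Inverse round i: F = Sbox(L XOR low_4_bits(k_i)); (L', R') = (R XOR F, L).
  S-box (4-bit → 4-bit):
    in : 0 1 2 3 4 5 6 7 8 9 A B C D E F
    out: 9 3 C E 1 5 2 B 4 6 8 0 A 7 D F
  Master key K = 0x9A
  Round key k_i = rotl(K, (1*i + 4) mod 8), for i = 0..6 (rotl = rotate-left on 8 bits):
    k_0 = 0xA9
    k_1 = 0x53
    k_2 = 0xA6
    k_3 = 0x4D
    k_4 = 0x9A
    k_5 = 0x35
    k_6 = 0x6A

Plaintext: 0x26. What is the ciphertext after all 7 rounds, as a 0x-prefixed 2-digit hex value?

s_0 = plaintext = 0x26
s_1 = Round(s_0, k_0) = 0x6D
s_2 = Round(s_1, k_1) = 0xDB
s_3 = Round(s_2, k_2) = 0xBA
s_4 = Round(s_3, k_3) = 0xA0
s_5 = Round(s_4, k_4) = 0x02
s_6 = Round(s_5, k_5) = 0x2B
s_7 = Round(s_6, k_6) = 0xB1

0xB1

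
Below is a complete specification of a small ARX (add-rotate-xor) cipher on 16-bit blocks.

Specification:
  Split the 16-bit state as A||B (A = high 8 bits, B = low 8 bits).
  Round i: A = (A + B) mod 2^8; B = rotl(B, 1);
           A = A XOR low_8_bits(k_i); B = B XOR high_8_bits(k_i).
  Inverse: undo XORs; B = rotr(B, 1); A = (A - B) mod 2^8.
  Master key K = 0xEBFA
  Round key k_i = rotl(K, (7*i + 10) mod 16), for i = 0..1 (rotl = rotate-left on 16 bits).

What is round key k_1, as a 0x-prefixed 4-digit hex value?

K = 0xEBFA
k_0 = rotl(K, (7*0+10) mod 16) = rotl(K, 10) = 0xEBAF
k_1 = rotl(K, (7*1+10) mod 16) = rotl(K, 1) = 0xD7F5

0xD7F5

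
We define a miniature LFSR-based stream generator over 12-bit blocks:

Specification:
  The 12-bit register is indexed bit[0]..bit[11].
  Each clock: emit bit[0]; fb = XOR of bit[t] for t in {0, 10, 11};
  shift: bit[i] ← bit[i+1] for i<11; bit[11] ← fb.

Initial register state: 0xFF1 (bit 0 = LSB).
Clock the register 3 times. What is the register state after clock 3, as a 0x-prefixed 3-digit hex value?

0xBFE

reg_0 = 0xFF1
clock 1: out=1, reg = 0xFF8
clock 2: out=0, reg = 0x7FC
clock 3: out=0, reg = 0xBFE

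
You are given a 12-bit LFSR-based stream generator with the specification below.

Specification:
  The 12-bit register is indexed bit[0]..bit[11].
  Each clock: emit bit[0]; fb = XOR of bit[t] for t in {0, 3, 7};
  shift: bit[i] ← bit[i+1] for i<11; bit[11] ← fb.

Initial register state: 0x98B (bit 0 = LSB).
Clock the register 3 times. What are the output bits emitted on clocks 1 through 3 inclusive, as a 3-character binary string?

reg_0 = 0x98B
clock 1: out=1, reg = 0xCC5
clock 2: out=1, reg = 0x662
clock 3: out=0, reg = 0x331

110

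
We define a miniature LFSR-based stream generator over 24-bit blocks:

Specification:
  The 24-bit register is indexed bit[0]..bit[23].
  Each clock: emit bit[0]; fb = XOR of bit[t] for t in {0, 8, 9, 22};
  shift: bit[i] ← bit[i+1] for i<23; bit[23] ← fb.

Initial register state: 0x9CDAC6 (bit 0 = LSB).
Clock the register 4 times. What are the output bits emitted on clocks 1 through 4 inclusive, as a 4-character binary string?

0110

reg_0 = 0x9CDAC6
clock 1: out=0, reg = 0xCE6D63
clock 2: out=1, reg = 0xE736B1
clock 3: out=1, reg = 0xF39B58
clock 4: out=0, reg = 0xF9CDAC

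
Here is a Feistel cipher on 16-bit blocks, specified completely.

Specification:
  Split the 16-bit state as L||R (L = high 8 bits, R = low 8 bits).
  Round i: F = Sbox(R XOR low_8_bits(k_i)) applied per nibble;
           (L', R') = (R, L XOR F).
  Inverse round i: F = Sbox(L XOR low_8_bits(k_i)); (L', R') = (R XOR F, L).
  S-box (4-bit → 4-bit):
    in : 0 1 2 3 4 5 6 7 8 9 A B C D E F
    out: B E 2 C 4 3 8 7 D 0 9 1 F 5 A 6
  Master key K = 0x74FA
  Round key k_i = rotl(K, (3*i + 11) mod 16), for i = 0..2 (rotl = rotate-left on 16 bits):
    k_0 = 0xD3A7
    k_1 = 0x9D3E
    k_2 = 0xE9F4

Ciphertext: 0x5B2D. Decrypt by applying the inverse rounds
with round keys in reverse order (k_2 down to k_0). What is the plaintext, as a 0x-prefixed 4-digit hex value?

s_0 = ciphertext = 0x5B2D
s_1 = InvRound(s_0, k_2) = 0xBB5B
s_2 = InvRound(s_1, k_1) = 0x88BB
s_3 = InvRound(s_2, k_0) = 0x9D88

0x9D88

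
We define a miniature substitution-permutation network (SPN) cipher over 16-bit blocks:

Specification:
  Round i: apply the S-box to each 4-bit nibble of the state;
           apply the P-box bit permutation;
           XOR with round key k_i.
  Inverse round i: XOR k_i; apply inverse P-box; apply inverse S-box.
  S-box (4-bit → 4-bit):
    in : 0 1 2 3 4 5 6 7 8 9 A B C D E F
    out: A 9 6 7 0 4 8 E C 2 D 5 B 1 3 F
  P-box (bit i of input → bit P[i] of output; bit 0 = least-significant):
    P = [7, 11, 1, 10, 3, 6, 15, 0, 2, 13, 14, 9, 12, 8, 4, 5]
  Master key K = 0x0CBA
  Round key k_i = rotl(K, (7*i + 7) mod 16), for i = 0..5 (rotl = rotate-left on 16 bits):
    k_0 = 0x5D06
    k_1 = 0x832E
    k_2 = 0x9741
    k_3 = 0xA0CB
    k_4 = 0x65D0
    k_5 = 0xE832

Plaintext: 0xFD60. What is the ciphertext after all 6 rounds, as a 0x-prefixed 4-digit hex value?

0x93EF

s_0 = plaintext = 0xFD60
s_1 = Round(s_0, k_0) = 0x4033
s_2 = Round(s_1, k_1) = 0x29E4
s_3 = Round(s_2, k_2) = 0xB619
s_4 = Round(s_3, k_3) = 0xBAD2
s_5 = Round(s_4, k_4) = 0x3FCE
s_6 = Round(s_5, k_5) = 0x93EF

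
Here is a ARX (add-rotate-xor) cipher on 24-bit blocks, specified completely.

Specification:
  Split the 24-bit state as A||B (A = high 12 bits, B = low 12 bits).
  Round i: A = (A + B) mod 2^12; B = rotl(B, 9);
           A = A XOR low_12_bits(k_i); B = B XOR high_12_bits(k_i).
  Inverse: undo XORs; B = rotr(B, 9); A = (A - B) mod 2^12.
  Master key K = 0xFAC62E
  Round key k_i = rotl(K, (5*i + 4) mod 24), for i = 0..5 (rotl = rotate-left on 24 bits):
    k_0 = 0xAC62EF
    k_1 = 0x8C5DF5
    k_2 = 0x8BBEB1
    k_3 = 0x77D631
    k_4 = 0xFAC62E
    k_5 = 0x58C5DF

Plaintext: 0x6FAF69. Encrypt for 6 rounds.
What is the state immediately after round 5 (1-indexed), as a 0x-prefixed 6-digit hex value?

s_0 = plaintext = 0x6FAF69
s_1 = Round(s_0, k_0) = 0x48C92B
s_2 = Round(s_1, k_1) = 0x042FE0
s_3 = Round(s_2, k_2) = 0xE93947
s_4 = Round(s_3, k_3) = 0x1EB855
s_5 = Round(s_4, k_4) = 0xC6E4A6
s_6 = Round(s_5, k_5) = 0x4CB918

0xC6E4A6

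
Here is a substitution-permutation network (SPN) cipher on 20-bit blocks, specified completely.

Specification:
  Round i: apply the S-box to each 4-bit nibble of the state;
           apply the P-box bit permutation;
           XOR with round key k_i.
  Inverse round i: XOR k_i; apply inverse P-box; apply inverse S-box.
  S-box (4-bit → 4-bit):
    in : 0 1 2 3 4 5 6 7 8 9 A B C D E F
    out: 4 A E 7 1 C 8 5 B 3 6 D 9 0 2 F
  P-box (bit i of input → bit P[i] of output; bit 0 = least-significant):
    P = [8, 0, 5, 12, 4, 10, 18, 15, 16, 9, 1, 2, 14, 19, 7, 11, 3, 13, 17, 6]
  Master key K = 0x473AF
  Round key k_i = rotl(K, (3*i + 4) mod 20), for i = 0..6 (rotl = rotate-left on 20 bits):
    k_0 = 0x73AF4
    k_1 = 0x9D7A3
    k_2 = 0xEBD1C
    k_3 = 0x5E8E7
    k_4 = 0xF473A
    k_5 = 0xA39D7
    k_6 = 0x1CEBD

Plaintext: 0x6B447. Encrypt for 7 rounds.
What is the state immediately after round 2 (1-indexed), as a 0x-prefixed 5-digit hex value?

s_0 = plaintext = 0x6B447
s_1 = Round(s_0, k_0) = 0x67304
s_2 = Round(s_1, k_1) = 0xC9461
s_3 = Round(s_2, k_2) = 0x76D55
s_4 = Round(s_3, k_3) = 0x370CF
s_5 = Round(s_4, k_4) = 0xDB681
s_6 = Round(s_5, k_5) = 0xAE542
s_7 = Round(s_6, k_6) = 0xBFE8A

0xC9461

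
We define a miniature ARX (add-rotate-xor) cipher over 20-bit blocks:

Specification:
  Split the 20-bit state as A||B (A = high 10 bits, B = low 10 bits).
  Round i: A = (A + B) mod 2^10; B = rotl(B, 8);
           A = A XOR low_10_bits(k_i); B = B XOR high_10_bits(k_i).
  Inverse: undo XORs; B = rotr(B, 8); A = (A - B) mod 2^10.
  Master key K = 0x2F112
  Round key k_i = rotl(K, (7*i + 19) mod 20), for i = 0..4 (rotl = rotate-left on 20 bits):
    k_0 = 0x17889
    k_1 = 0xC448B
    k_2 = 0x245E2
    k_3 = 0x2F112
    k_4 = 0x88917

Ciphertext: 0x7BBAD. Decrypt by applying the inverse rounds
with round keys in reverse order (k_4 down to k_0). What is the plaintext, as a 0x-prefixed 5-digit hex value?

0xC598D

s_0 = ciphertext = 0x7BBAD
s_1 = InvRound(s_0, k_4) = 0xAF23D
s_2 = InvRound(s_1, k_3) = 0x6A206
s_3 = InvRound(s_2, k_2) = 0x7B25E
s_4 = InvRound(s_3, k_1) = 0x0A93D
s_5 = InvRound(s_4, k_0) = 0xC598D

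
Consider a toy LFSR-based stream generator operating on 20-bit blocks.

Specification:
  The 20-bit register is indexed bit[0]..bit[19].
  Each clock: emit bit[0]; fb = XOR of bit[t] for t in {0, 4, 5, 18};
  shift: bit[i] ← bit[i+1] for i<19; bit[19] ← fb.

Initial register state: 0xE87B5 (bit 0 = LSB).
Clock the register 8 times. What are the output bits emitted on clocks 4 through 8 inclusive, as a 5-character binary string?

01101

reg_0 = 0xE87B5
clock 1: out=1, reg = 0x743DA
clock 2: out=0, reg = 0x3A1ED
clock 3: out=1, reg = 0x1D0F6
clock 4: out=0, reg = 0x0E87B
clock 5: out=1, reg = 0x8743D
clock 6: out=1, reg = 0xC3A1E
clock 7: out=0, reg = 0x61D0F
clock 8: out=1, reg = 0x30E87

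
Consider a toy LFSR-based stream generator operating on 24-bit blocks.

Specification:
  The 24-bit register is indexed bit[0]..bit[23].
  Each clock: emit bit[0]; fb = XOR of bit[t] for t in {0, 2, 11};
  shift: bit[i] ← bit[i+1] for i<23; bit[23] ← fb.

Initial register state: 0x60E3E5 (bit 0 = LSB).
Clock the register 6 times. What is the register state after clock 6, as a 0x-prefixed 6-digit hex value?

reg_0 = 0x60E3E5
clock 1: out=1, reg = 0x3071F2
clock 2: out=0, reg = 0x1838F9
clock 3: out=1, reg = 0x0C1C7C
clock 4: out=0, reg = 0x060E3E
clock 5: out=0, reg = 0x03071F
clock 6: out=1, reg = 0x01838F

0x01838F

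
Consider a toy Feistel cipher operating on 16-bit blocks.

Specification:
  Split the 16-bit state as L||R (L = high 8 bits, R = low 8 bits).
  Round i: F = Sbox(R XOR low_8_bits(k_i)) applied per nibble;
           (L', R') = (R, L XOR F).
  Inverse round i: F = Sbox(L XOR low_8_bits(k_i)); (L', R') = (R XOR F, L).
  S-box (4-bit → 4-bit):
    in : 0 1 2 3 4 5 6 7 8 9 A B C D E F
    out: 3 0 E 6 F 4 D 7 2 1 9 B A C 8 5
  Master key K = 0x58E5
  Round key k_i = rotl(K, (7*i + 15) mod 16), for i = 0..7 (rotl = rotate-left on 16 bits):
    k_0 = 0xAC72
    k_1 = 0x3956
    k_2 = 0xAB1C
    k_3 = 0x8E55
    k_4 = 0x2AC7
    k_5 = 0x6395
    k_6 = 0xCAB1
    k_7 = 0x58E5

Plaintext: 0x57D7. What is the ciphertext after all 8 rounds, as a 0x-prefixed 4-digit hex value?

0x7A4C

s_0 = plaintext = 0x57D7
s_1 = Round(s_0, k_0) = 0xD7C3
s_2 = Round(s_1, k_1) = 0xC3C3
s_3 = Round(s_2, k_2) = 0xC306
s_4 = Round(s_3, k_3) = 0x0685
s_5 = Round(s_4, k_4) = 0x85F8
s_6 = Round(s_5, k_5) = 0xF859
s_7 = Round(s_6, k_6) = 0x597A
s_8 = Round(s_7, k_7) = 0x7A4C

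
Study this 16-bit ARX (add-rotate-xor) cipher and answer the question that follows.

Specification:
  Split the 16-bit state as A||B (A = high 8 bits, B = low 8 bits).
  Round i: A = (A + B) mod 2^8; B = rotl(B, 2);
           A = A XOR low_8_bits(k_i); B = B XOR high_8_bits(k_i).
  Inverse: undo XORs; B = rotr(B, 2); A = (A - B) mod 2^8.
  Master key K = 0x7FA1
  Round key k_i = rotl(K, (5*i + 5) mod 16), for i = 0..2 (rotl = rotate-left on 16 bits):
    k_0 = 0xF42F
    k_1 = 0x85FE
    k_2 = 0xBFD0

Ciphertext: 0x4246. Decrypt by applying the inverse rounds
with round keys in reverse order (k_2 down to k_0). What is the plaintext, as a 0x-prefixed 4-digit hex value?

s_0 = ciphertext = 0x4246
s_1 = InvRound(s_0, k_2) = 0x147E
s_2 = InvRound(s_1, k_1) = 0xECFE
s_3 = InvRound(s_2, k_0) = 0x4182

0x4182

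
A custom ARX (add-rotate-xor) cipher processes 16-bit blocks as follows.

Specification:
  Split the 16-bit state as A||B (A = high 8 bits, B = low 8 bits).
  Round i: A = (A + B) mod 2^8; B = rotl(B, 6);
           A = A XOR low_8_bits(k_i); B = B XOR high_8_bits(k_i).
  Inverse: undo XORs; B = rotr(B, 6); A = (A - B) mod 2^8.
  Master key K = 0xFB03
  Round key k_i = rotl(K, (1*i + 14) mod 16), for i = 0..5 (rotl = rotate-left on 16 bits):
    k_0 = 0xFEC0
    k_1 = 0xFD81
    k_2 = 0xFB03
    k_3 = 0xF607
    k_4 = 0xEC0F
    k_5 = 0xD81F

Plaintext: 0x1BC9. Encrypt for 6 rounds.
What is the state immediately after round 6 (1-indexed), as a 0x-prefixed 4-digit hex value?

0xFFBD

s_0 = plaintext = 0x1BC9
s_1 = Round(s_0, k_0) = 0x248C
s_2 = Round(s_1, k_1) = 0x31DE
s_3 = Round(s_2, k_2) = 0x0C4C
s_4 = Round(s_3, k_3) = 0x5FE5
s_5 = Round(s_4, k_4) = 0x4B95
s_6 = Round(s_5, k_5) = 0xFFBD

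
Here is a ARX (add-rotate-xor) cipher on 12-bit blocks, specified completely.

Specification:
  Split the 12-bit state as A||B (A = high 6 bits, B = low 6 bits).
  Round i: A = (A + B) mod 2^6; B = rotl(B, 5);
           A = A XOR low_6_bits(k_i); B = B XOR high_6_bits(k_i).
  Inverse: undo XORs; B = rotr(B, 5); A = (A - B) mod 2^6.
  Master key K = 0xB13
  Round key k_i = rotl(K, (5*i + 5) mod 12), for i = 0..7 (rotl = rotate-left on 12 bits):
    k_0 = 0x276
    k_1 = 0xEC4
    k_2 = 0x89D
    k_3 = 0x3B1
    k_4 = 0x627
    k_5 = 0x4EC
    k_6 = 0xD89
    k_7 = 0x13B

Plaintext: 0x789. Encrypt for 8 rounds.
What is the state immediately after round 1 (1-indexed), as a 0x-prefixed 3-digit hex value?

s_0 = plaintext = 0x789
s_1 = Round(s_0, k_0) = 0x46D
s_2 = Round(s_1, k_1) = 0xE8D
s_3 = Round(s_2, k_2) = 0x684
s_4 = Round(s_3, k_3) = 0xBCC
s_5 = Round(s_4, k_4) = 0x71E
s_6 = Round(s_5, k_5) = 0x59C
s_7 = Round(s_6, k_6) = 0xEF8
s_8 = Round(s_7, k_7) = 0x218

0x46D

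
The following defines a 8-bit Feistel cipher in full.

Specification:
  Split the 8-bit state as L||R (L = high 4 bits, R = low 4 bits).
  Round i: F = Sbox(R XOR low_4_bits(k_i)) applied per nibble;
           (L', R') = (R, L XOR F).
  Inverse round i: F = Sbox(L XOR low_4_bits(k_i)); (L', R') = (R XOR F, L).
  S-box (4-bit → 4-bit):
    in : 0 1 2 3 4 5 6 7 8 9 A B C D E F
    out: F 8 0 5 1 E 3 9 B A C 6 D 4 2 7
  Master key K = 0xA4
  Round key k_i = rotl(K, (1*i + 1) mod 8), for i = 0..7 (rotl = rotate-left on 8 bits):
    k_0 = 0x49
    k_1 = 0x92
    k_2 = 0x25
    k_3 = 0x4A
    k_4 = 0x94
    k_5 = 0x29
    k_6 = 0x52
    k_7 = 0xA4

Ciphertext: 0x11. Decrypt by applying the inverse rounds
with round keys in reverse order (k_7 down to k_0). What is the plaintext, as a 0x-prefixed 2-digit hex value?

s_0 = ciphertext = 0x11
s_1 = InvRound(s_0, k_7) = 0xF1
s_2 = InvRound(s_1, k_6) = 0x5F
s_3 = InvRound(s_2, k_5) = 0x25
s_4 = InvRound(s_3, k_4) = 0x62
s_5 = InvRound(s_4, k_3) = 0xF6
s_6 = InvRound(s_5, k_2) = 0xAF
s_7 = InvRound(s_6, k_1) = 0x4A
s_8 = InvRound(s_7, k_0) = 0xE4

0xE4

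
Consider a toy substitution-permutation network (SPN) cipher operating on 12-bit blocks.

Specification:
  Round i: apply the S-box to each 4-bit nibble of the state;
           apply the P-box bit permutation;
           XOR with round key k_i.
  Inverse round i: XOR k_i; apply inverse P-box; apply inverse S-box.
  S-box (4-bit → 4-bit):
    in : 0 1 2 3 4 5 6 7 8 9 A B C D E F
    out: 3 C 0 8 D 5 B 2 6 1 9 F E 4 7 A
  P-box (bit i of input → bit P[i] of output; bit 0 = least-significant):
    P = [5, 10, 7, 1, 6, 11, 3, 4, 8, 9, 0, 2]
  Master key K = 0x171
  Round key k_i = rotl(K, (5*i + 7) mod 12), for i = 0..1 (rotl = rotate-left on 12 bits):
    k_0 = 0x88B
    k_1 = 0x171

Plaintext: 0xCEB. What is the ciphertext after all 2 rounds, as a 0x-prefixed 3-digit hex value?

0xA87

s_0 = plaintext = 0xCEB
s_1 = Round(s_0, k_0) = 0x664
s_2 = Round(s_1, k_1) = 0xA87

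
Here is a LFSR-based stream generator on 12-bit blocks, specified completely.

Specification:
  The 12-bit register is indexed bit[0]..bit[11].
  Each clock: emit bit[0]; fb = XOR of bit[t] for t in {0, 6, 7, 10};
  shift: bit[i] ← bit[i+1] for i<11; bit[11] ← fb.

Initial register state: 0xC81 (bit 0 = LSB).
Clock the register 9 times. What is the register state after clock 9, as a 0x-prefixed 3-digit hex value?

reg_0 = 0xC81
clock 1: out=1, reg = 0xE40
clock 2: out=0, reg = 0x720
clock 3: out=0, reg = 0xB90
clock 4: out=0, reg = 0xDC8
clock 5: out=0, reg = 0xEE4
clock 6: out=0, reg = 0xF72
clock 7: out=0, reg = 0x7B9
clock 8: out=1, reg = 0xBDC
clock 9: out=0, reg = 0x5EE

0x5EE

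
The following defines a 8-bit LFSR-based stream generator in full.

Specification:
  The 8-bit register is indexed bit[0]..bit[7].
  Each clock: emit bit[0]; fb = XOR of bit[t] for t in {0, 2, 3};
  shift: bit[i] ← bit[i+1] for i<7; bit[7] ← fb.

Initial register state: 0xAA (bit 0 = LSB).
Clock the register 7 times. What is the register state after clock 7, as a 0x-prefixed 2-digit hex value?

0xEB

reg_0 = 0xAA
clock 1: out=0, reg = 0xD5
clock 2: out=1, reg = 0x6A
clock 3: out=0, reg = 0xB5
clock 4: out=1, reg = 0x5A
clock 5: out=0, reg = 0xAD
clock 6: out=1, reg = 0xD6
clock 7: out=0, reg = 0xEB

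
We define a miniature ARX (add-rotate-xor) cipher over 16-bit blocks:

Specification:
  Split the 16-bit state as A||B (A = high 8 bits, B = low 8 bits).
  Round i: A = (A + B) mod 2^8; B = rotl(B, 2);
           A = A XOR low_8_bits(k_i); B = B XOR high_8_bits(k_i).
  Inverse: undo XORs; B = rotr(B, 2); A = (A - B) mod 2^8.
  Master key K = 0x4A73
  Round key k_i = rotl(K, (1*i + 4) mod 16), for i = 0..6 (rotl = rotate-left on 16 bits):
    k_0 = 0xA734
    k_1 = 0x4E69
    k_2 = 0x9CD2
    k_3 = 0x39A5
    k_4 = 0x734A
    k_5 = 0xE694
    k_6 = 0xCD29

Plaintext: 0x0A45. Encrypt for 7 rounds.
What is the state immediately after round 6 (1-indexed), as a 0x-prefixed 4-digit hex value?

0x4D1B

s_0 = plaintext = 0x0A45
s_1 = Round(s_0, k_0) = 0x7BB2
s_2 = Round(s_1, k_1) = 0x4484
s_3 = Round(s_2, k_2) = 0x1A8E
s_4 = Round(s_3, k_3) = 0x0D03
s_5 = Round(s_4, k_4) = 0x5A7F
s_6 = Round(s_5, k_5) = 0x4D1B
s_7 = Round(s_6, k_6) = 0x41A1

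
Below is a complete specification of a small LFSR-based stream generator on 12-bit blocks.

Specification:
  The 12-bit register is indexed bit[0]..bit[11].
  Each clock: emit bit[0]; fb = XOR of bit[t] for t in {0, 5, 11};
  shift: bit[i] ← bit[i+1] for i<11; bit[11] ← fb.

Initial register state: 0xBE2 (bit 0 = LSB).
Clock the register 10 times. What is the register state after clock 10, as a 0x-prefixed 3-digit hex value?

0x252

reg_0 = 0xBE2
clock 1: out=0, reg = 0x5F1
clock 2: out=1, reg = 0x2F8
clock 3: out=0, reg = 0x97C
clock 4: out=0, reg = 0x4BE
clock 5: out=0, reg = 0xA5F
clock 6: out=1, reg = 0x52F
clock 7: out=1, reg = 0x297
clock 8: out=1, reg = 0x94B
clock 9: out=1, reg = 0x4A5
clock 10: out=1, reg = 0x252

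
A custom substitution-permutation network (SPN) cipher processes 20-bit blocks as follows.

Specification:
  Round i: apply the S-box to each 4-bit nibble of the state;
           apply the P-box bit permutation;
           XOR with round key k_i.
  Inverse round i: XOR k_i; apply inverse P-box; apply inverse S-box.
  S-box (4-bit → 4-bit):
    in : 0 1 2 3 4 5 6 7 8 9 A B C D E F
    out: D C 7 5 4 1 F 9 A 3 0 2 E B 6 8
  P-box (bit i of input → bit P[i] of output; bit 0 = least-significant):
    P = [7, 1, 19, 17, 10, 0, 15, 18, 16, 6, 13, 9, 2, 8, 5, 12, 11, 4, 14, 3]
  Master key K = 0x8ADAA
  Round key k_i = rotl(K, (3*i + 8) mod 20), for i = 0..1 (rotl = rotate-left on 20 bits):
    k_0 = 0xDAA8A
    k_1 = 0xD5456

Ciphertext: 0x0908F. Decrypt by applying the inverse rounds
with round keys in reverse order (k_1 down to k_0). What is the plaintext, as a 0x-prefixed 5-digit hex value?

0xFEDB5

s_0 = ciphertext = 0x0908F
s_1 = InvRound(s_0, k_1) = 0xCA963
s_2 = InvRound(s_1, k_0) = 0xFEDB5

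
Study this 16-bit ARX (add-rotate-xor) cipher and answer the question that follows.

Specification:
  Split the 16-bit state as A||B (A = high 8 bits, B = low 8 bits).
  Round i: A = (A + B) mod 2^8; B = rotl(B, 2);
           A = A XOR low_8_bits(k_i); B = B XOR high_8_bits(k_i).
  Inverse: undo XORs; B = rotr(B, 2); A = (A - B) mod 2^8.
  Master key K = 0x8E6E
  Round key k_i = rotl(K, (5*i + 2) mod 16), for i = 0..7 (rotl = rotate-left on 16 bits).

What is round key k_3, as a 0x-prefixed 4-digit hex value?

K = 0x8E6E
k_0 = rotl(K, (5*0+2) mod 16) = rotl(K, 2) = 0x39BA
k_1 = rotl(K, (5*1+2) mod 16) = rotl(K, 7) = 0x3747
k_2 = rotl(K, (5*2+2) mod 16) = rotl(K, 12) = 0xE8E6
k_3 = rotl(K, (5*3+2) mod 16) = rotl(K, 1) = 0x1CDD

0x1CDD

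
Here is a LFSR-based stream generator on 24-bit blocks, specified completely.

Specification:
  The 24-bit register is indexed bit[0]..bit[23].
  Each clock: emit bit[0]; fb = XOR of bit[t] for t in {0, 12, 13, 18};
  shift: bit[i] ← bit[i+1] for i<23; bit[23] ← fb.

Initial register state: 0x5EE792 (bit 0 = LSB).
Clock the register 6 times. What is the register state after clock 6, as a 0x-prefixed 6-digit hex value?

0x717B9E

reg_0 = 0x5EE792
clock 1: out=0, reg = 0x2F73C9
clock 2: out=1, reg = 0x17B9E4
clock 3: out=0, reg = 0x8BDCF2
clock 4: out=0, reg = 0xC5EE79
clock 5: out=1, reg = 0xE2F73C
clock 6: out=0, reg = 0x717B9E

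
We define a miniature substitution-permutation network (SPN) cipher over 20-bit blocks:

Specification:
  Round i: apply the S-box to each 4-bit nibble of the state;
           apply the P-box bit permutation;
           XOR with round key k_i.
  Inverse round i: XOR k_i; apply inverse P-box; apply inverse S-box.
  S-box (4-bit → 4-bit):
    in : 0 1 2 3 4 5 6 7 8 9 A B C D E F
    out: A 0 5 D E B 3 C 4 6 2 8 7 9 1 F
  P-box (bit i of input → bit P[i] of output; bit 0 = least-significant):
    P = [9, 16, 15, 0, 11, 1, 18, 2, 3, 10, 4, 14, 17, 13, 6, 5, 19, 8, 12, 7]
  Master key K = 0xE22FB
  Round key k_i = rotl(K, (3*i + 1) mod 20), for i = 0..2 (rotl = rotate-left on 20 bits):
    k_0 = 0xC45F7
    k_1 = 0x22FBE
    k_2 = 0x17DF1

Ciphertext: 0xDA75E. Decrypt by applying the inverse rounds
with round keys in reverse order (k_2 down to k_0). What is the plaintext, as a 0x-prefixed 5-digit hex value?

0xA8D22

s_0 = ciphertext = 0xDA75E
s_1 = InvRound(s_0, k_2) = 0x3BDF3
s_2 = InvRound(s_1, k_1) = 0x88EBF
s_3 = InvRound(s_2, k_0) = 0xA8D22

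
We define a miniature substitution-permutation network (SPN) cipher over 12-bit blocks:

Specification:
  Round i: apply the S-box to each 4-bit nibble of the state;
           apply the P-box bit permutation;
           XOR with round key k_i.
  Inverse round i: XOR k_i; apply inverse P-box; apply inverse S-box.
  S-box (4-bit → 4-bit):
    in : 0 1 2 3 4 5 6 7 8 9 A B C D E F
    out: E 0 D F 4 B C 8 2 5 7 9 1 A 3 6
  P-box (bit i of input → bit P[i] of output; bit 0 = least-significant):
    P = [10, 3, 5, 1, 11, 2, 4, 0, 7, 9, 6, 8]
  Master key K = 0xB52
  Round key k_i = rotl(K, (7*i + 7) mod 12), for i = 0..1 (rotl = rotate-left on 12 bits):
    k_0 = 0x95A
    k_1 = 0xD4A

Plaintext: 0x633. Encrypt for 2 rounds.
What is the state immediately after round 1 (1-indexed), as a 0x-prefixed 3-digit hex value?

s_0 = plaintext = 0x633
s_1 = Round(s_0, k_0) = 0x425
s_2 = Round(s_1, k_1) = 0x111

0x425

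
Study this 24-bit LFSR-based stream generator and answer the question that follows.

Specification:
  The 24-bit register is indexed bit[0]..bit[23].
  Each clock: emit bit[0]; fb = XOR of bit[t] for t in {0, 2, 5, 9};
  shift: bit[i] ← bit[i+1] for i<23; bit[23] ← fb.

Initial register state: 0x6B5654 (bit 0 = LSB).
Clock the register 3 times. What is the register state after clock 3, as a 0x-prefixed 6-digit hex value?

0x0D6ACA

reg_0 = 0x6B5654
clock 1: out=0, reg = 0x35AB2A
clock 2: out=0, reg = 0x1AD595
clock 3: out=1, reg = 0x0D6ACA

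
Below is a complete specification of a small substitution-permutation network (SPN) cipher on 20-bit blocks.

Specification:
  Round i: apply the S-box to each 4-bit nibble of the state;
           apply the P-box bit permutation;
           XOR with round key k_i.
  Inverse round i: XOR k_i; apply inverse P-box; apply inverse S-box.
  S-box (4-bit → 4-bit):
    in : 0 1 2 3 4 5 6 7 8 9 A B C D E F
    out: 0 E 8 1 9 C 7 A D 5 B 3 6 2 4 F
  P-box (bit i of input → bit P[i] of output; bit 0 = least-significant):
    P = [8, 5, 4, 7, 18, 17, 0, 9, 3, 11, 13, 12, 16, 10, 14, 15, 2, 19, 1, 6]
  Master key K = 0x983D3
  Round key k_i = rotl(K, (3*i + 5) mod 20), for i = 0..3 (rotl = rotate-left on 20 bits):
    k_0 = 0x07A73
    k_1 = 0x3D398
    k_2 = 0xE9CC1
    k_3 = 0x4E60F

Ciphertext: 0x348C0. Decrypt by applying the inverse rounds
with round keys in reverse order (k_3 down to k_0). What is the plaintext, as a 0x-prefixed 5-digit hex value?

s_0 = ciphertext = 0x348C0
s_1 = InvRound(s_0, k_3) = 0x8A6F2
s_2 = InvRound(s_1, k_2) = 0xE01FC
s_3 = InvRound(s_2, k_1) = 0xA824D
s_4 = InvRound(s_3, k_0) = 0x65FDC

0x65FDC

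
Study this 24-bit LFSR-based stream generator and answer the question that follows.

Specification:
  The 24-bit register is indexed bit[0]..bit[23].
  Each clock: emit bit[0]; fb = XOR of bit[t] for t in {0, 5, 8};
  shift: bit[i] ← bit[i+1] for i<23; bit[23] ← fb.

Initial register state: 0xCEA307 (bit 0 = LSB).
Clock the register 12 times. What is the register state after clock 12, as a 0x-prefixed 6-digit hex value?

0x8BCCEA

reg_0 = 0xCEA307
clock 1: out=1, reg = 0x675183
clock 2: out=1, reg = 0x33A8C1
clock 3: out=1, reg = 0x99D460
clock 4: out=0, reg = 0xCCEA30
clock 5: out=0, reg = 0xE67518
clock 6: out=0, reg = 0xF33A8C
clock 7: out=0, reg = 0x799D46
clock 8: out=0, reg = 0xBCCEA3
clock 9: out=1, reg = 0x5E6751
clock 10: out=1, reg = 0x2F33A8
clock 11: out=0, reg = 0x1799D4
clock 12: out=0, reg = 0x8BCCEA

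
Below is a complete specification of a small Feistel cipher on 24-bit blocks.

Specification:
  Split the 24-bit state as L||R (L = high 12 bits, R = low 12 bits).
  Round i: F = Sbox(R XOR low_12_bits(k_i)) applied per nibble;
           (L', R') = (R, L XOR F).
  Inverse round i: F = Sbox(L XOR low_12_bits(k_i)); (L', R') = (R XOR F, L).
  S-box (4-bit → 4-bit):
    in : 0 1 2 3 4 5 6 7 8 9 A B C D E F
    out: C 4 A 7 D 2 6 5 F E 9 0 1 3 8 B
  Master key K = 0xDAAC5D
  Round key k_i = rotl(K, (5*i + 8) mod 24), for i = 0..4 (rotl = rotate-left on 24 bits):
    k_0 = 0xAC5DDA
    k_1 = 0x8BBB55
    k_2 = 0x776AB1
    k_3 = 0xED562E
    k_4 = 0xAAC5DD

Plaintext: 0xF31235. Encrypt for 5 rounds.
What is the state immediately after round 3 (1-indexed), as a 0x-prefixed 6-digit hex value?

s_0 = plaintext = 0xF31235
s_1 = Round(s_0, k_0) = 0x2354BA
s_2 = Round(s_1, k_1) = 0x4BA9BE
s_3 = Round(s_2, k_2) = 0x9BE371
s_4 = Round(s_3, k_3) = 0x371B95
s_5 = Round(s_4, k_4) = 0xB95BAE

0x9BE371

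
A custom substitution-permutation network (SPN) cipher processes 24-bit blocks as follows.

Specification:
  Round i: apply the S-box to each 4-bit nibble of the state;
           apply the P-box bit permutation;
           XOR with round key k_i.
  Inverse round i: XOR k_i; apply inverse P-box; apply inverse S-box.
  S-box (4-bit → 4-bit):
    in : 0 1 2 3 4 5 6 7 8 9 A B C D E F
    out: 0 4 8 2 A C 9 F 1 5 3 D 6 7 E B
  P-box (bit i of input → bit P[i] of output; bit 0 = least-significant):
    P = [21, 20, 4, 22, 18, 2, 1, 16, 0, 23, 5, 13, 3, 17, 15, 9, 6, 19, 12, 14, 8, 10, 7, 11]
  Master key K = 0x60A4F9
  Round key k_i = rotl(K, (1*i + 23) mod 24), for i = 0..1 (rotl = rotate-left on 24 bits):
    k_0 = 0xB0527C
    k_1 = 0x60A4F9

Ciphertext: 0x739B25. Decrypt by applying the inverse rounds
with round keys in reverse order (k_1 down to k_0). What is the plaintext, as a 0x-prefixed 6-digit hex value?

0x031E25

s_0 = ciphertext = 0x739B25
s_1 = InvRound(s_0, k_1) = 0x79F24C
s_2 = InvRound(s_1, k_0) = 0x031E25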